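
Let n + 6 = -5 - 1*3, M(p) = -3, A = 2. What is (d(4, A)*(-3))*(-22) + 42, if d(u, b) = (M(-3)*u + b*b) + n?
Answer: -1410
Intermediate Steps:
n = -14 (n = -6 + (-5 - 1*3) = -6 + (-5 - 3) = -6 - 8 = -14)
d(u, b) = -14 + b² - 3*u (d(u, b) = (-3*u + b*b) - 14 = (-3*u + b²) - 14 = (b² - 3*u) - 14 = -14 + b² - 3*u)
(d(4, A)*(-3))*(-22) + 42 = ((-14 + 2² - 3*4)*(-3))*(-22) + 42 = ((-14 + 4 - 12)*(-3))*(-22) + 42 = -22*(-3)*(-22) + 42 = 66*(-22) + 42 = -1452 + 42 = -1410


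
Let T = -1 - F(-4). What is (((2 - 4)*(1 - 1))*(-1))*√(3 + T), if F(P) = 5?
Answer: 0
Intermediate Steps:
T = -6 (T = -1 - 1*5 = -1 - 5 = -6)
(((2 - 4)*(1 - 1))*(-1))*√(3 + T) = (((2 - 4)*(1 - 1))*(-1))*√(3 - 6) = (-2*0*(-1))*√(-3) = (0*(-1))*(I*√3) = 0*(I*√3) = 0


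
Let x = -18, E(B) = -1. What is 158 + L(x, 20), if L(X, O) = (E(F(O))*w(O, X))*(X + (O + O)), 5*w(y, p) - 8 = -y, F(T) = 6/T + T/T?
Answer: 1054/5 ≈ 210.80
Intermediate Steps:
F(T) = 1 + 6/T (F(T) = 6/T + 1 = 1 + 6/T)
w(y, p) = 8/5 - y/5 (w(y, p) = 8/5 + (-y)/5 = 8/5 - y/5)
L(X, O) = (-8/5 + O/5)*(X + 2*O) (L(X, O) = (-(8/5 - O/5))*(X + (O + O)) = (-8/5 + O/5)*(X + 2*O))
158 + L(x, 20) = 158 + (-8 + 20)*(-18 + 2*20)/5 = 158 + (1/5)*12*(-18 + 40) = 158 + (1/5)*12*22 = 158 + 264/5 = 1054/5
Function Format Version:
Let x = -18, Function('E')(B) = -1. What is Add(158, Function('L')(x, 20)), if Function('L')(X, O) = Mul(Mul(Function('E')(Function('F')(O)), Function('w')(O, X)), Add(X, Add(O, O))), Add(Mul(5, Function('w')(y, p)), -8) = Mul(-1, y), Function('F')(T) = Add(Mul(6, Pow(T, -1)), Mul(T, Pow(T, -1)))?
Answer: Rational(1054, 5) ≈ 210.80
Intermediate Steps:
Function('F')(T) = Add(1, Mul(6, Pow(T, -1))) (Function('F')(T) = Add(Mul(6, Pow(T, -1)), 1) = Add(1, Mul(6, Pow(T, -1))))
Function('w')(y, p) = Add(Rational(8, 5), Mul(Rational(-1, 5), y)) (Function('w')(y, p) = Add(Rational(8, 5), Mul(Rational(1, 5), Mul(-1, y))) = Add(Rational(8, 5), Mul(Rational(-1, 5), y)))
Function('L')(X, O) = Mul(Add(Rational(-8, 5), Mul(Rational(1, 5), O)), Add(X, Mul(2, O))) (Function('L')(X, O) = Mul(Mul(-1, Add(Rational(8, 5), Mul(Rational(-1, 5), O))), Add(X, Add(O, O))) = Mul(Add(Rational(-8, 5), Mul(Rational(1, 5), O)), Add(X, Mul(2, O))))
Add(158, Function('L')(x, 20)) = Add(158, Mul(Rational(1, 5), Add(-8, 20), Add(-18, Mul(2, 20)))) = Add(158, Mul(Rational(1, 5), 12, Add(-18, 40))) = Add(158, Mul(Rational(1, 5), 12, 22)) = Add(158, Rational(264, 5)) = Rational(1054, 5)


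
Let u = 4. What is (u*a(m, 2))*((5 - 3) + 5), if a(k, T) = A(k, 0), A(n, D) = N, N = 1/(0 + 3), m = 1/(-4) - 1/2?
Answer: 28/3 ≈ 9.3333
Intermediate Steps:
m = -¾ (m = 1*(-¼) - 1*½ = -¼ - ½ = -¾ ≈ -0.75000)
N = ⅓ (N = 1/3 = ⅓ ≈ 0.33333)
A(n, D) = ⅓
a(k, T) = ⅓
(u*a(m, 2))*((5 - 3) + 5) = (4*(⅓))*((5 - 3) + 5) = 4*(2 + 5)/3 = (4/3)*7 = 28/3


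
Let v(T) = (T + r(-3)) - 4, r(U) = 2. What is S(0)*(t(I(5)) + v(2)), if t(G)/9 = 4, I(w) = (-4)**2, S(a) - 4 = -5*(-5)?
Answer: 1044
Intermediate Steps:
S(a) = 29 (S(a) = 4 - 5*(-5) = 4 + 25 = 29)
I(w) = 16
t(G) = 36 (t(G) = 9*4 = 36)
v(T) = -2 + T (v(T) = (T + 2) - 4 = (2 + T) - 4 = -2 + T)
S(0)*(t(I(5)) + v(2)) = 29*(36 + (-2 + 2)) = 29*(36 + 0) = 29*36 = 1044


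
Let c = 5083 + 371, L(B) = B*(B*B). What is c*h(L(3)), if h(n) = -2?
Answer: -10908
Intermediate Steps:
L(B) = B³ (L(B) = B*B² = B³)
c = 5454
c*h(L(3)) = 5454*(-2) = -10908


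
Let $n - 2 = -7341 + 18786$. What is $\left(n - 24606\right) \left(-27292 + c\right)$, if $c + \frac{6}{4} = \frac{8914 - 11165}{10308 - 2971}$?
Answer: $\frac{5270302155039}{14674} \approx 3.5916 \cdot 10^{8}$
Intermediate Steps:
$c = - \frac{26513}{14674}$ ($c = - \frac{3}{2} + \frac{8914 - 11165}{10308 - 2971} = - \frac{3}{2} - \frac{2251}{7337} = - \frac{26513}{14674} \approx -1.8068$)
$n = 11447$ ($n = 2 + \left(-7341 + 18786\right) = 2 + 11445 = 11447$)
$\left(n - 24606\right) \left(-27292 + c\right) = \left(11447 - 24606\right) \left(-27292 - \frac{26513}{14674}\right) = \left(-13159\right) \left(- \frac{400509321}{14674}\right) = \frac{5270302155039}{14674}$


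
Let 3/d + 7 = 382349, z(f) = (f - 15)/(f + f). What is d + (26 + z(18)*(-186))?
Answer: 2007297/191171 ≈ 10.500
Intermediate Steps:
z(f) = (-15 + f)/(2*f) (z(f) = (-15 + f)/((2*f)) = (-15 + f)*(1/(2*f)) = (-15 + f)/(2*f))
d = 3/382342 (d = 3/(-7 + 382349) = 3/382342 ≈ 7.8464e-6)
d + (26 + z(18)*(-186)) = 3/382342 + (26 + ((½)*(-15 + 18)/18)*(-186)) = 3/382342 + (26 + ((½)*(1/18)*3)*(-186)) = 3/382342 + (26 + (1/12)*(-186)) = 3/382342 + (26 - 31/2) = 3/382342 + 21/2 = 2007297/191171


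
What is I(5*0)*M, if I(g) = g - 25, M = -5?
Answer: 125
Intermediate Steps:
I(g) = -25 + g
I(5*0)*M = (-25 + 5*0)*(-5) = (-25 + 0)*(-5) = -25*(-5) = 125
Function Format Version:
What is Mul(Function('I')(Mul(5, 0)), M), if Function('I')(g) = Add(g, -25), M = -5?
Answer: 125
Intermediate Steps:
Function('I')(g) = Add(-25, g)
Mul(Function('I')(Mul(5, 0)), M) = Mul(Add(-25, Mul(5, 0)), -5) = Mul(Add(-25, 0), -5) = Mul(-25, -5) = 125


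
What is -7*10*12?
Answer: -840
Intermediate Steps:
-7*10*12 = -70*12 = -840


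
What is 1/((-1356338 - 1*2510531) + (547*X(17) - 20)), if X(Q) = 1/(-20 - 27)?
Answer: -47/181744330 ≈ -2.5860e-7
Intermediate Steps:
X(Q) = -1/47 (X(Q) = 1/(-47) = -1/47)
1/((-1356338 - 1*2510531) + (547*X(17) - 20)) = 1/((-1356338 - 1*2510531) + (547*(-1/47) - 20)) = 1/((-1356338 - 2510531) + (-547/47 - 20)) = 1/(-3866869 - 1487/47) = 1/(-181744330/47) = -47/181744330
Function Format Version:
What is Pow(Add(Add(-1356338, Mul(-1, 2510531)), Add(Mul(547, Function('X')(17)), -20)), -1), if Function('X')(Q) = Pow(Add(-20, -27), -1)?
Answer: Rational(-47, 181744330) ≈ -2.5860e-7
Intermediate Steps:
Function('X')(Q) = Rational(-1, 47) (Function('X')(Q) = Pow(-47, -1) = Rational(-1, 47))
Pow(Add(Add(-1356338, Mul(-1, 2510531)), Add(Mul(547, Function('X')(17)), -20)), -1) = Pow(Add(Add(-1356338, Mul(-1, 2510531)), Add(Mul(547, Rational(-1, 47)), -20)), -1) = Pow(Add(Add(-1356338, -2510531), Add(Rational(-547, 47), -20)), -1) = Pow(Add(-3866869, Rational(-1487, 47)), -1) = Pow(Rational(-181744330, 47), -1) = Rational(-47, 181744330)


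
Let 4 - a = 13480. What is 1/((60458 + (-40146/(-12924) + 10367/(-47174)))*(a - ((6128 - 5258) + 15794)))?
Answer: -25403199/46292023975224940 ≈ -5.4876e-10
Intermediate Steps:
a = -13476 (a = 4 - 1*13480 = 4 - 13480 = -13476)
1/((60458 + (-40146/(-12924) + 10367/(-47174)))*(a - ((6128 - 5258) + 15794))) = 1/((60458 + (-40146/(-12924) + 10367/(-47174)))*(-13476 - ((6128 - 5258) + 15794))) = 1/((60458 + (-40146*(-1/12924) + 10367*(-1/47174)))*(-13476 - (870 + 15794))) = 1/((60458 + (6691/2154 - 10367/47174))*(-13476 - 1*16664)) = 1/((60458 + 73327679/25403199)*(-13476 - 16664)) = 1/((1535899932821/25403199)*(-30140)) = (25403199/1535899932821)*(-1/30140) = -25403199/46292023975224940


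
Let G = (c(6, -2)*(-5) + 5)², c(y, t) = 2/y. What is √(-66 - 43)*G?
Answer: 100*I*√109/9 ≈ 116.0*I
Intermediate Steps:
G = 100/9 (G = ((2/6)*(-5) + 5)² = ((2*(⅙))*(-5) + 5)² = ((⅓)*(-5) + 5)² = (-5/3 + 5)² = (10/3)² = 100/9 ≈ 11.111)
√(-66 - 43)*G = √(-66 - 43)*(100/9) = √(-109)*(100/9) = (I*√109)*(100/9) = 100*I*√109/9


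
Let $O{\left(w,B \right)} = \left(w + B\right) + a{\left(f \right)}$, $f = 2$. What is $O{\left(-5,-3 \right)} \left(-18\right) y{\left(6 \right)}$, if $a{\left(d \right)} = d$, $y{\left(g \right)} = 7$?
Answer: $756$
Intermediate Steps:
$O{\left(w,B \right)} = 2 + B + w$ ($O{\left(w,B \right)} = \left(w + B\right) + 2 = \left(B + w\right) + 2 = 2 + B + w$)
$O{\left(-5,-3 \right)} \left(-18\right) y{\left(6 \right)} = \left(2 - 3 - 5\right) \left(-18\right) 7 = \left(-6\right) \left(-18\right) 7 = 108 \cdot 7 = 756$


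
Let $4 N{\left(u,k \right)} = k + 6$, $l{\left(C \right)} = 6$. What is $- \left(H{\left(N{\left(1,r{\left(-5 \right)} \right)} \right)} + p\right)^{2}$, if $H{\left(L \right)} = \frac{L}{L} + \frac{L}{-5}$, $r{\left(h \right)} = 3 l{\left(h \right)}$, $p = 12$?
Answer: $- \frac{3481}{25} \approx -139.24$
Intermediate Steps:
$r{\left(h \right)} = 18$ ($r{\left(h \right)} = 3 \cdot 6 = 18$)
$N{\left(u,k \right)} = \frac{3}{2} + \frac{k}{4}$ ($N{\left(u,k \right)} = \frac{k + 6}{4} = \frac{6 + k}{4} = \frac{3}{2} + \frac{k}{4}$)
$H{\left(L \right)} = 1 - \frac{L}{5}$ ($H{\left(L \right)} = 1 + L \left(- \frac{1}{5}\right) = 1 - \frac{L}{5}$)
$- \left(H{\left(N{\left(1,r{\left(-5 \right)} \right)} \right)} + p\right)^{2} = - \left(\left(1 - \frac{\frac{3}{2} + \frac{1}{4} \cdot 18}{5}\right) + 12\right)^{2} = - \left(\left(1 - \frac{\frac{3}{2} + \frac{9}{2}}{5}\right) + 12\right)^{2} = - \left(\left(1 - \frac{6}{5}\right) + 12\right)^{2} = - \left(- \frac{1}{5} + 12\right)^{2} = - \left(\frac{59}{5}\right)^{2} = \left(-1\right) \frac{3481}{25} = - \frac{3481}{25}$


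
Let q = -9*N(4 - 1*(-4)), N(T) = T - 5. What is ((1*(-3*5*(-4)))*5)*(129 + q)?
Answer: 30600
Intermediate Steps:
N(T) = -5 + T
q = -27 (q = -9*(-5 + (4 - 1*(-4))) = -9*(-5 + (4 + 4)) = -9*(-5 + 8) = -9*3 = -27)
((1*(-3*5*(-4)))*5)*(129 + q) = ((1*(-3*5*(-4)))*5)*(129 - 27) = ((1*(-15*(-4)))*5)*102 = ((1*60)*5)*102 = (60*5)*102 = 300*102 = 30600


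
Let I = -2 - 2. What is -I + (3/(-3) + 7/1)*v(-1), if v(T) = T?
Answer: -2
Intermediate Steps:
I = -4
-I + (3/(-3) + 7/1)*v(-1) = -1*(-4) + (3/(-3) + 7/1)*(-1) = 4 + (3*(-⅓) + 7*1)*(-1) = 4 + (-1 + 7)*(-1) = 4 + 6*(-1) = 4 - 6 = -2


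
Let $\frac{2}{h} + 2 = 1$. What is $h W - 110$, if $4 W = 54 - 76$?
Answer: $-99$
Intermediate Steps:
$h = -2$ ($h = \frac{2}{-2 + 1} = \frac{2}{-1} = 2 \left(-1\right) = -2$)
$W = - \frac{11}{2}$ ($W = \frac{54 - 76}{4} = \frac{1}{4} \left(-22\right) = - \frac{11}{2} \approx -5.5$)
$h W - 110 = \left(-2\right) \left(- \frac{11}{2}\right) - 110 = 11 - 110 = -99$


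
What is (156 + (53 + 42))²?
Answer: 63001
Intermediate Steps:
(156 + (53 + 42))² = (156 + 95)² = 251² = 63001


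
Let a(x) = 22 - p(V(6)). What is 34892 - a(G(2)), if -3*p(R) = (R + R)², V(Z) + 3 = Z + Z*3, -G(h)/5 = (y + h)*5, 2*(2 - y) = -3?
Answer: 34282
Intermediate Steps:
y = 7/2 (y = 2 - ½*(-3) = 2 + 3/2 = 7/2 ≈ 3.5000)
G(h) = -175/2 - 25*h (G(h) = -5*(7/2 + h)*5 = -5*(35/2 + 5*h) = -175/2 - 25*h)
V(Z) = -3 + 4*Z (V(Z) = -3 + (Z + Z*3) = -3 + (Z + 3*Z) = -3 + 4*Z)
p(R) = -4*R²/3 (p(R) = -(R + R)²/3 = -4*R²/3)
a(x) = 610 (a(x) = 22 - (-4)*(-3 + 4*6)²/3 = 22 - (-4)*(-3 + 24)²/3 = 22 - (-4)*21²/3 = 22 - (-4)*441/3 = 22 - 1*(-588) = 22 + 588 = 610)
34892 - a(G(2)) = 34892 - 1*610 = 34892 - 610 = 34282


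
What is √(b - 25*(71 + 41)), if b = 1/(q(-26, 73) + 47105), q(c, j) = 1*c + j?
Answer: 3*I*√43231048917/11788 ≈ 52.915*I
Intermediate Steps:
q(c, j) = c + j
b = 1/47152 (b = 1/((-26 + 73) + 47105) = 1/(47 + 47105) = 1/47152 ≈ 2.1208e-5)
√(b - 25*(71 + 41)) = √(1/47152 - 25*(71 + 41)) = √(1/47152 - 25*112) = √(1/47152 - 2800) = √(-132025599/47152) = 3*I*√43231048917/11788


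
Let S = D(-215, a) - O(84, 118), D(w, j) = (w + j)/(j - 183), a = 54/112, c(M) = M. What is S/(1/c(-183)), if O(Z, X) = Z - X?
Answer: -21931147/3407 ≈ -6437.1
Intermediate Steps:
a = 27/56 (a = 54*(1/112) = 27/56 ≈ 0.48214)
D(w, j) = (j + w)/(-183 + j)
S = 359527/10221 (S = (27/56 - 215)/(-183 + 27/56) - (84 - 1*118) = -12013/56/(-10221/56) - (84 - 118) = -56/10221*(-12013/56) - 1*(-34) = 12013/10221 + 34 = 359527/10221 ≈ 35.175)
S/(1/c(-183)) = 359527/(10221*(1/(-183))) = 359527/(10221*(-1/183)) = (359527/10221)*(-183) = -21931147/3407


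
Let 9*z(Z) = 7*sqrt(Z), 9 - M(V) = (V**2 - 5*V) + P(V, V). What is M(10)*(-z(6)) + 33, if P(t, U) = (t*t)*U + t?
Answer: 33 + 7357*sqrt(6)/9 ≈ 2035.3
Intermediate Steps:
P(t, U) = t + U*t**2 (P(t, U) = t**2*U + t = U*t**2 + t = t + U*t**2)
M(V) = 9 - V**2 + 5*V - V*(1 + V**2) (M(V) = 9 - ((V**2 - 5*V) + V*(1 + V*V)) = 9 - ((V**2 - 5*V) + V*(1 + V**2)) = 9 - (V**2 - 5*V + V*(1 + V**2)) = 9 + (-V**2 + 5*V - V*(1 + V**2)) = 9 - V**2 + 5*V - V*(1 + V**2))
z(Z) = 7*sqrt(Z)/9 (z(Z) = (7*sqrt(Z))/9 = 7*sqrt(Z)/9)
M(10)*(-z(6)) + 33 = (9 - 1*10**2 - 1*10**3 + 4*10)*(-7*sqrt(6)/9) + 33 = (9 - 1*100 - 1*1000 + 40)*(-7*sqrt(6)/9) + 33 = (9 - 100 - 1000 + 40)*(-7*sqrt(6)/9) + 33 = -(-7357)*sqrt(6)/9 + 33 = 7357*sqrt(6)/9 + 33 = 33 + 7357*sqrt(6)/9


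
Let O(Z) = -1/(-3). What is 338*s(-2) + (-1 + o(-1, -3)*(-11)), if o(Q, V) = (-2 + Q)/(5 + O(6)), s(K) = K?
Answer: -10733/16 ≈ -670.81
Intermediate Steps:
O(Z) = 1/3 (O(Z) = -1*(-1/3) = 1/3)
o(Q, V) = -3/8 + 3*Q/16 (o(Q, V) = (-2 + Q)/(5 + 1/3) = (-2 + Q)/(16/3) = (-2 + Q)*(3/16) = -3/8 + 3*Q/16)
338*s(-2) + (-1 + o(-1, -3)*(-11)) = 338*(-2) + (-1 + (-3/8 + (3/16)*(-1))*(-11)) = -676 + (-1 + (-3/8 - 3/16)*(-11)) = -676 + (-1 - 9/16*(-11)) = -676 + (-1 + 99/16) = -676 + 83/16 = -10733/16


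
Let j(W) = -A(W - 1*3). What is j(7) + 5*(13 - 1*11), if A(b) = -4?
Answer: 14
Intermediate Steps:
j(W) = 4 (j(W) = -1*(-4) = 4)
j(7) + 5*(13 - 1*11) = 4 + 5*(13 - 1*11) = 4 + 5*(13 - 11) = 4 + 5*2 = 4 + 10 = 14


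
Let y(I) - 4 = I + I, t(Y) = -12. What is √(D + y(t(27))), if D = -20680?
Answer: 30*I*√23 ≈ 143.88*I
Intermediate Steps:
y(I) = 4 + 2*I (y(I) = 4 + (I + I) = 4 + 2*I)
√(D + y(t(27))) = √(-20680 + (4 + 2*(-12))) = √(-20680 + (4 - 24)) = √(-20680 - 20) = √(-20700) = 30*I*√23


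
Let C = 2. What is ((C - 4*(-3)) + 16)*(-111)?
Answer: -3330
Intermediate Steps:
((C - 4*(-3)) + 16)*(-111) = ((2 - 4*(-3)) + 16)*(-111) = ((2 + 12) + 16)*(-111) = (14 + 16)*(-111) = 30*(-111) = -3330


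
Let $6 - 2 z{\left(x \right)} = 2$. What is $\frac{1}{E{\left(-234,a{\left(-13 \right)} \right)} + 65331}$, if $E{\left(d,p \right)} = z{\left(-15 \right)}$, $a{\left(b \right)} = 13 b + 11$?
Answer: $\frac{1}{65333} \approx 1.5306 \cdot 10^{-5}$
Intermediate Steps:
$z{\left(x \right)} = 2$ ($z{\left(x \right)} = 3 - 1 = 2$)
$a{\left(b \right)} = 11 + 13 b$
$E{\left(d,p \right)} = 2$
$\frac{1}{E{\left(-234,a{\left(-13 \right)} \right)} + 65331} = \frac{1}{2 + 65331} = \frac{1}{65333}$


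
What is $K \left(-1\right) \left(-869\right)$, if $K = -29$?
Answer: $-25201$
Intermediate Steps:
$K \left(-1\right) \left(-869\right) = \left(-29\right) \left(-1\right) \left(-869\right) = 29 \left(-869\right) = -25201$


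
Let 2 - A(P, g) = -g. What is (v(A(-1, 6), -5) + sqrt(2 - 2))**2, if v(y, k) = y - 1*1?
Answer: 49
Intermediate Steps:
A(P, g) = 2 + g (A(P, g) = 2 - (-1)*g = 2 + g)
v(y, k) = -1 + y (v(y, k) = y - 1 = -1 + y)
(v(A(-1, 6), -5) + sqrt(2 - 2))**2 = ((-1 + (2 + 6)) + sqrt(2 - 2))**2 = ((-1 + 8) + sqrt(0))**2 = (7 + 0)**2 = 7**2 = 49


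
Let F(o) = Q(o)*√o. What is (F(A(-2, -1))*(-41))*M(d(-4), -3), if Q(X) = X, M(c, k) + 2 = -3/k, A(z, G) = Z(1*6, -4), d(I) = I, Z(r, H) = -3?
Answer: -123*I*√3 ≈ -213.04*I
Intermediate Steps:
A(z, G) = -3
M(c, k) = -2 - 3/k
F(o) = o^(3/2) (F(o) = o*√o = o^(3/2))
(F(A(-2, -1))*(-41))*M(d(-4), -3) = ((-3)^(3/2)*(-41))*(-2 - 3/(-3)) = (-3*I*√3*(-41))*(-2 - 3*(-⅓)) = (123*I*√3)*(-2 + 1) = (123*I*√3)*(-1) = -123*I*√3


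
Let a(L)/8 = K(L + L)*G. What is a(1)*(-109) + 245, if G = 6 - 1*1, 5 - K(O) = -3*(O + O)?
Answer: -73875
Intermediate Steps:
K(O) = 5 + 6*O (K(O) = 5 - (-3)*(O + O) = 5 - (-3)*2*O = 5 - (-6)*O = 5 + 6*O)
G = 5 (G = 6 - 1 = 5)
a(L) = 200 + 480*L (a(L) = 8*((5 + 6*(L + L))*5) = 8*((5 + 6*(2*L))*5) = 8*((5 + 12*L)*5) = 8*(25 + 60*L) = 200 + 480*L)
a(1)*(-109) + 245 = (200 + 480*1)*(-109) + 245 = (200 + 480)*(-109) + 245 = 680*(-109) + 245 = -74120 + 245 = -73875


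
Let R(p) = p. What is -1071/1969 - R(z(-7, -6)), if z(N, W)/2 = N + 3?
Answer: 14681/1969 ≈ 7.4561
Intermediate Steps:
z(N, W) = 6 + 2*N (z(N, W) = 2*(N + 3) = 2*(3 + N) = 6 + 2*N)
-1071/1969 - R(z(-7, -6)) = -1071/1969 - (6 + 2*(-7)) = -1071*1/1969 - (6 - 14) = -1071/1969 - 1*(-8) = -1071/1969 + 8 = 14681/1969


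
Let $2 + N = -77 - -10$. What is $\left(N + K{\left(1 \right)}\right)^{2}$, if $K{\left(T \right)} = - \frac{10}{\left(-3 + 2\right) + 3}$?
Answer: $5476$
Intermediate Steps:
$K{\left(T \right)} = -5$ ($K{\left(T \right)} = - \frac{10}{-1 + 3} = - \frac{10}{2} = \left(-10\right) \frac{1}{2} = -5$)
$N = -69$ ($N = -2 - 67 = -69$)
$\left(N + K{\left(1 \right)}\right)^{2} = \left(-69 - 5\right)^{2} = \left(-74\right)^{2} = 5476$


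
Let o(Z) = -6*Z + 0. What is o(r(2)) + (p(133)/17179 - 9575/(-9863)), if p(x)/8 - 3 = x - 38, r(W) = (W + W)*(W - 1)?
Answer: -3894253931/169436477 ≈ -22.984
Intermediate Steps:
r(W) = 2*W*(-1 + W) (r(W) = (2*W)*(-1 + W) = 2*W*(-1 + W))
p(x) = -280 + 8*x (p(x) = 24 + 8*(x - 38) = 24 + 8*(-38 + x) = 24 + (-304 + 8*x) = -280 + 8*x)
o(Z) = -6*Z
o(r(2)) + (p(133)/17179 - 9575/(-9863)) = -12*2*(-1 + 2) + ((-280 + 8*133)/17179 - 9575/(-9863)) = -12*2 + ((-280 + 1064)*(1/17179) - 9575*(-1/9863)) = -6*4 + (784*(1/17179) + 9575/9863) = -24 + (784/17179 + 9575/9863) = -24 + 172221517/169436477 = -3894253931/169436477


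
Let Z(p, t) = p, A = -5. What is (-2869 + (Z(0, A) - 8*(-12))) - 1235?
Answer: -4008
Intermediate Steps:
(-2869 + (Z(0, A) - 8*(-12))) - 1235 = (-2869 + (0 - 8*(-12))) - 1235 = (-2869 + (0 + 96)) - 1235 = (-2869 + 96) - 1235 = -2773 - 1235 = -4008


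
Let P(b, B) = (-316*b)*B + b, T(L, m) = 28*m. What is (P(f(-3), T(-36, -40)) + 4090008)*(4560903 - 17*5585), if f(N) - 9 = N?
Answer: 27749381875572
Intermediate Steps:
f(N) = 9 + N
P(b, B) = b - 316*B*b (P(b, B) = -316*B*b + b = b - 316*B*b)
(P(f(-3), T(-36, -40)) + 4090008)*(4560903 - 17*5585) = ((9 - 3)*(1 - 8848*(-40)) + 4090008)*(4560903 - 17*5585) = (6*(1 - 316*(-1120)) + 4090008)*(4560903 - 94945) = (6*(1 + 353920) + 4090008)*4465958 = (6*353921 + 4090008)*4465958 = (2123526 + 4090008)*4465958 = 6213534*4465958 = 27749381875572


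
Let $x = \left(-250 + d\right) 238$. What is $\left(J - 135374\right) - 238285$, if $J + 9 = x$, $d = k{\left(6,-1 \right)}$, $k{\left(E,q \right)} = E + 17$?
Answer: $-427694$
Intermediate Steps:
$k{\left(E,q \right)} = 17 + E$
$d = 23$ ($d = 17 + 6 = 23$)
$x = -54026$ ($x = \left(-250 + 23\right) 238 = \left(-227\right) 238 = -54026$)
$J = -54035$ ($J = -9 - 54026 = -54035$)
$\left(J - 135374\right) - 238285 = \left(-54035 - 135374\right) - 238285 = -189409 - 238285 = -427694$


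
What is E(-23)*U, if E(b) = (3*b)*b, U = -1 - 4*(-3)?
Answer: 17457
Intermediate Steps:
U = 11 (U = -1 + 12 = 11)
E(b) = 3*b**2
E(-23)*U = (3*(-23)**2)*11 = (3*529)*11 = 1587*11 = 17457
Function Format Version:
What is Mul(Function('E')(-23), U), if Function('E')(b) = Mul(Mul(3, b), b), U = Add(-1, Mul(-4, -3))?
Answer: 17457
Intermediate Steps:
U = 11 (U = Add(-1, 12) = 11)
Function('E')(b) = Mul(3, Pow(b, 2))
Mul(Function('E')(-23), U) = Mul(Mul(3, Pow(-23, 2)), 11) = Mul(Mul(3, 529), 11) = Mul(1587, 11) = 17457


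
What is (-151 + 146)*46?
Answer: -230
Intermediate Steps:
(-151 + 146)*46 = -5*46 = -230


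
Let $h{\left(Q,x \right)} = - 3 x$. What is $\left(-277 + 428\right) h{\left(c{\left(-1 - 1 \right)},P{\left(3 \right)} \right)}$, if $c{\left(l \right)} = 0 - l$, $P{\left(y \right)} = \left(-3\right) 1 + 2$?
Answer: $453$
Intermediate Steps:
$P{\left(y \right)} = -1$ ($P{\left(y \right)} = -3 + 2 = -1$)
$c{\left(l \right)} = - l$
$\left(-277 + 428\right) h{\left(c{\left(-1 - 1 \right)},P{\left(3 \right)} \right)} = \left(-277 + 428\right) \left(\left(-3\right) \left(-1\right)\right) = 151 \cdot 3 = 453$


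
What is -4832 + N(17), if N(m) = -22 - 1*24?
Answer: -4878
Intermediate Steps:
N(m) = -46 (N(m) = -22 - 24 = -46)
-4832 + N(17) = -4832 - 46 = -4878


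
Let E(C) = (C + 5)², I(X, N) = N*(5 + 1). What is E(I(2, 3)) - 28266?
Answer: -27737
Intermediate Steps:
I(X, N) = 6*N (I(X, N) = N*6 = 6*N)
E(C) = (5 + C)²
E(I(2, 3)) - 28266 = (5 + 6*3)² - 28266 = (5 + 18)² - 28266 = 23² - 28266 = 529 - 28266 = -27737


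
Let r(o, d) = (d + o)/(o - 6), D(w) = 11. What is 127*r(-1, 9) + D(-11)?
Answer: -939/7 ≈ -134.14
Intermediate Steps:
r(o, d) = (d + o)/(-6 + o)
127*r(-1, 9) + D(-11) = 127*((9 - 1)/(-6 - 1)) + 11 = 127*(8/(-7)) + 11 = 127*(-1/7*8) + 11 = 127*(-8/7) + 11 = -1016/7 + 11 = -939/7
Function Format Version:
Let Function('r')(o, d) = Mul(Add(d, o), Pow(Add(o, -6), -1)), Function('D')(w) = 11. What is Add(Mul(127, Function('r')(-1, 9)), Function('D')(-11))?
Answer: Rational(-939, 7) ≈ -134.14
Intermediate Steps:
Function('r')(o, d) = Mul(Pow(Add(-6, o), -1), Add(d, o)) (Function('r')(o, d) = Mul(Add(d, o), Pow(Add(-6, o), -1)) = Mul(Pow(Add(-6, o), -1), Add(d, o)))
Add(Mul(127, Function('r')(-1, 9)), Function('D')(-11)) = Add(Mul(127, Mul(Pow(Add(-6, -1), -1), Add(9, -1))), 11) = Add(Mul(127, Mul(Pow(-7, -1), 8)), 11) = Add(Mul(127, Mul(Rational(-1, 7), 8)), 11) = Add(Mul(127, Rational(-8, 7)), 11) = Add(Rational(-1016, 7), 11) = Rational(-939, 7)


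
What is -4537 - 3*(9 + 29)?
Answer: -4651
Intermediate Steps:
-4537 - 3*(9 + 29) = -4537 - 3*38 = -4537 - 1*114 = -4537 - 114 = -4651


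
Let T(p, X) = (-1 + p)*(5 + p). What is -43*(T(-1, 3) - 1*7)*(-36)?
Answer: -23220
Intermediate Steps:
-43*(T(-1, 3) - 1*7)*(-36) = -43*((-5 + (-1)² + 4*(-1)) - 1*7)*(-36) = -43*((-5 + 1 - 4) - 7)*(-36) = -43*(-8 - 7)*(-36) = -43*(-15)*(-36) = 645*(-36) = -23220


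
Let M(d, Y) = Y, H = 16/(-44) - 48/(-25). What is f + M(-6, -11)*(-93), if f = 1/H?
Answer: 438119/428 ≈ 1023.6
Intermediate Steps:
H = 428/275 (H = 16*(-1/44) - 48*(-1/25) = -4/11 + 48/25 = 428/275 ≈ 1.5564)
f = 275/428 (f = 1/(428/275) = 275/428 ≈ 0.64252)
f + M(-6, -11)*(-93) = 275/428 - 11*(-93) = 275/428 + 1023 = 438119/428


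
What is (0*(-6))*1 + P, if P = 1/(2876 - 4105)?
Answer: -1/1229 ≈ -0.00081367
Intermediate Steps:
P = -1/1229 (P = 1/(-1229) = -1/1229 ≈ -0.00081367)
(0*(-6))*1 + P = (0*(-6))*1 - 1/1229 = 0*1 - 1/1229 = 0 - 1/1229 = -1/1229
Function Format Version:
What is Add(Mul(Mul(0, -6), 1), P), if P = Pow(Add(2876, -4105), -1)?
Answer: Rational(-1, 1229) ≈ -0.00081367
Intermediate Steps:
P = Rational(-1, 1229) (P = Pow(-1229, -1) = Rational(-1, 1229) ≈ -0.00081367)
Add(Mul(Mul(0, -6), 1), P) = Add(Mul(Mul(0, -6), 1), Rational(-1, 1229)) = Add(Mul(0, 1), Rational(-1, 1229)) = Add(0, Rational(-1, 1229)) = Rational(-1, 1229)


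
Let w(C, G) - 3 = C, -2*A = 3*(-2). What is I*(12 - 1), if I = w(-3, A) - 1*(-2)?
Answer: 22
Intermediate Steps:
A = 3 (A = -3*(-2)/2 = -1/2*(-6) = 3)
w(C, G) = 3 + C
I = 2 (I = (3 - 3) - 1*(-2) = 0 + 2 = 2)
I*(12 - 1) = 2*(12 - 1) = 2*11 = 22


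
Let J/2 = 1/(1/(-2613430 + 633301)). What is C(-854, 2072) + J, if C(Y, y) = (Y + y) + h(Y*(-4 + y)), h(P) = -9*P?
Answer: 11935608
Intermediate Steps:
C(Y, y) = Y + y - 9*Y*(-4 + y) (C(Y, y) = (Y + y) - 9*Y*(-4 + y) = Y + y - 9*Y*(-4 + y))
J = -3960258 (J = 2/(1/(-2613430 + 633301)) = 2/(1/(-1980129)) = 2/(-1/1980129) = 2*(-1980129) = -3960258)
C(-854, 2072) + J = (-854 + 2072 - 9*(-854)*(-4 + 2072)) - 3960258 = (-854 + 2072 - 9*(-854)*2068) - 3960258 = (-854 + 2072 + 15894648) - 3960258 = 15895866 - 3960258 = 11935608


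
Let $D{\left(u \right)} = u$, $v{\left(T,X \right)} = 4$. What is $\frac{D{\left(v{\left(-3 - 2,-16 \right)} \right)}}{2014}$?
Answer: $\frac{2}{1007} \approx 0.0019861$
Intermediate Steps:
$\frac{D{\left(v{\left(-3 - 2,-16 \right)} \right)}}{2014} = \frac{4}{2014} = 4 \cdot \frac{1}{2014} = \frac{2}{1007}$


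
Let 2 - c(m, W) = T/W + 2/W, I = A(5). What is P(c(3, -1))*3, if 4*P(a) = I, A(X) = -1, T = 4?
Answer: -¾ ≈ -0.75000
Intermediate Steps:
I = -1
c(m, W) = 2 - 6/W (c(m, W) = 2 - (4/W + 2/W) = 2 - 6/W)
P(a) = -¼ (P(a) = (¼)*(-1) = -¼)
P(c(3, -1))*3 = -¼*3 = -¾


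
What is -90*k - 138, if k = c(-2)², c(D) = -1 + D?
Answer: -948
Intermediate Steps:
k = 9 (k = (-1 - 2)² = (-3)² = 9)
-90*k - 138 = -90*9 - 138 = -810 - 138 = -948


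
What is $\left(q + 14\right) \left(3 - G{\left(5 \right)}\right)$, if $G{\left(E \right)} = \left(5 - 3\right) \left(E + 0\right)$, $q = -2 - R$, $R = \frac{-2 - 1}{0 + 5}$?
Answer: $- \frac{441}{5} \approx -88.2$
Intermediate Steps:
$R = - \frac{3}{5} \approx -0.6$
$q = - \frac{7}{5}$ ($q = -2 - - \frac{3}{5} = -2 + \frac{3}{5} = - \frac{7}{5} \approx -1.4$)
$G{\left(E \right)} = 2 E$
$\left(q + 14\right) \left(3 - G{\left(5 \right)}\right) = \left(- \frac{7}{5} + 14\right) \left(3 - 2 \cdot 5\right) = \frac{63 \left(3 - 10\right)}{5} = \frac{63}{5} \left(-7\right) = - \frac{441}{5}$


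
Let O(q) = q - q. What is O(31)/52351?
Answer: 0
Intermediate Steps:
O(q) = 0
O(31)/52351 = 0/52351 = 0*(1/52351) = 0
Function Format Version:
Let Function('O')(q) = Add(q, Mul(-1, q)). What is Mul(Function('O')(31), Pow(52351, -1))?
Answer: 0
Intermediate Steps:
Function('O')(q) = 0
Mul(Function('O')(31), Pow(52351, -1)) = Mul(0, Pow(52351, -1)) = Mul(0, Rational(1, 52351)) = 0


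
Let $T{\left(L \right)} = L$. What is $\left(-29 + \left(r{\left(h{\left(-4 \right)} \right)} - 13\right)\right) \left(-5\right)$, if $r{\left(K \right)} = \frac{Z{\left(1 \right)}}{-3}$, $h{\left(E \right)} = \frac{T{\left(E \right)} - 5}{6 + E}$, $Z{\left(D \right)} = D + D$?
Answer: $\frac{640}{3} \approx 213.33$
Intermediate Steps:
$Z{\left(D \right)} = 2 D$
$h{\left(E \right)} = \frac{-5 + E}{6 + E}$ ($h{\left(E \right)} = \frac{E - 5}{6 + E} = \frac{-5 + E}{6 + E}$)
$r{\left(K \right)} = - \frac{2}{3}$ ($r{\left(K \right)} = \frac{2 \cdot 1}{-3} = 2 \left(- \frac{1}{3}\right) = - \frac{2}{3}$)
$\left(-29 + \left(r{\left(h{\left(-4 \right)} \right)} - 13\right)\right) \left(-5\right) = \left(-29 - \frac{41}{3}\right) \left(-5\right) = \left(- \frac{128}{3}\right) \left(-5\right) = \frac{640}{3}$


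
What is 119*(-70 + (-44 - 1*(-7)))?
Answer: -12733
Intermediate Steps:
119*(-70 + (-44 - 1*(-7))) = 119*(-70 + (-44 + 7)) = 119*(-70 - 37) = 119*(-107) = -12733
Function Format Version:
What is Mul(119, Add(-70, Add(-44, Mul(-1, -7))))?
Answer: -12733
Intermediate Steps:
Mul(119, Add(-70, Add(-44, Mul(-1, -7)))) = Mul(119, Add(-70, Add(-44, 7))) = Mul(119, Add(-70, -37)) = Mul(119, -107) = -12733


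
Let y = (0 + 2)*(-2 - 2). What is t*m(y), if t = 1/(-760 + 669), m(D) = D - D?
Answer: 0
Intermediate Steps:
y = -8 (y = 2*(-4) = -8)
m(D) = 0
t = -1/91 (t = 1/(-91) = -1/91 ≈ -0.010989)
t*m(y) = -1/91*0 = 0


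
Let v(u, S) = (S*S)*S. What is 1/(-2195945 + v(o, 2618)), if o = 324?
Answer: 1/17941377087 ≈ 5.5737e-11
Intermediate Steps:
v(u, S) = S**3 (v(u, S) = S**2*S = S**3)
1/(-2195945 + v(o, 2618)) = 1/(-2195945 + 2618**3) = 1/(-2195945 + 17943573032) = 1/17941377087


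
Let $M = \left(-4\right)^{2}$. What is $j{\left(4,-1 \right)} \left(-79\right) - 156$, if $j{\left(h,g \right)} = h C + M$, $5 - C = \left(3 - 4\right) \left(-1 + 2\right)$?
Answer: $-3316$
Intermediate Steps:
$C = 6$ ($C = 5 - \left(3 - 4\right) \left(-1 + 2\right) = 5 - \left(-1\right) 1 = 5 - -1 = 5 + 1 = 6$)
$M = 16$
$j{\left(h,g \right)} = 16 + 6 h$ ($j{\left(h,g \right)} = h 6 + 16 = 6 h + 16 = 16 + 6 h$)
$j{\left(4,-1 \right)} \left(-79\right) - 156 = \left(16 + 6 \cdot 4\right) \left(-79\right) - 156 = \left(16 + 24\right) \left(-79\right) - 156 = 40 \left(-79\right) - 156 = -3160 - 156 = -3316$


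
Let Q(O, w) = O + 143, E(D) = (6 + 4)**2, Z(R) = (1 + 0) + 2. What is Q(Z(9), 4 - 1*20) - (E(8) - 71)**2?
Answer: -695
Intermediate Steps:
Z(R) = 3 (Z(R) = 1 + 2 = 3)
E(D) = 100 (E(D) = 10**2 = 100)
Q(O, w) = 143 + O
Q(Z(9), 4 - 1*20) - (E(8) - 71)**2 = (143 + 3) - (100 - 71)**2 = 146 - 1*29**2 = 146 - 1*841 = 146 - 841 = -695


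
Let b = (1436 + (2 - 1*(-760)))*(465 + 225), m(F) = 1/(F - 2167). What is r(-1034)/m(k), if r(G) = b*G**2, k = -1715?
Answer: -6294676092899040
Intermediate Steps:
m(F) = 1/(-2167 + F)
b = 1516620 (b = (1436 + (2 + 760))*690 = (1436 + 762)*690 = 2198*690 = 1516620)
r(G) = 1516620*G**2
r(-1034)/m(k) = (1516620*(-1034)**2)/(1/(-2167 - 1715)) = (1516620*1069156)/(1/(-3882)) = 1621503372720/(-1/3882) = 1621503372720*(-3882) = -6294676092899040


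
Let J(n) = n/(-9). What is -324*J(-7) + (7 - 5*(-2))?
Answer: -235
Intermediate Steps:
J(n) = -n/9 (J(n) = n*(-⅑) = -n/9)
-324*J(-7) + (7 - 5*(-2)) = -(-36)*(-7) + (7 - 5*(-2)) = -324*7/9 + (7 + 10) = -252 + 17 = -235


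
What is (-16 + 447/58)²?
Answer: 231361/3364 ≈ 68.776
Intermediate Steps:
(-16 + 447/58)² = (-481/58)² = 231361/3364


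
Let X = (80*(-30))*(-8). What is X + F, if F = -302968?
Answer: -283768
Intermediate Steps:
X = 19200 (X = -2400*(-8) = 19200)
X + F = 19200 - 302968 = -283768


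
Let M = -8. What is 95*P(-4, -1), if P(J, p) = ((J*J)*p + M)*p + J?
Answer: 1900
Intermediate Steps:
P(J, p) = J + p*(-8 + p*J**2) (P(J, p) = ((J*J)*p - 8)*p + J = (J**2*p - 8)*p + J = (p*J**2 - 8)*p + J = (-8 + p*J**2)*p + J = p*(-8 + p*J**2) + J = J + p*(-8 + p*J**2))
95*P(-4, -1) = 95*(-4 - 8*(-1) + (-4)**2*(-1)**2) = 95*(-4 + 8 + 16*1) = 95*(-4 + 8 + 16) = 95*20 = 1900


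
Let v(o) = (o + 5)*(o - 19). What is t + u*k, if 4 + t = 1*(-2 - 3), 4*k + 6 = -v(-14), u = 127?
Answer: -38517/4 ≈ -9629.3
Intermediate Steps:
v(o) = (-19 + o)*(5 + o) (v(o) = (5 + o)*(-19 + o) = (-19 + o)*(5 + o))
k = -303/4 (k = -3/2 + (-(-95 + (-14)² - 14*(-14)))/4 = -3/2 + (-(-95 + 196 + 196))/4 = -3/2 + (-1*297)/4 = -3/2 + (¼)*(-297) = -3/2 - 297/4 = -303/4 ≈ -75.750)
t = -9 (t = -4 + 1*(-2 - 3) = -4 + 1*(-5) = -4 - 5 = -9)
t + u*k = -9 + 127*(-303/4) = -9 - 38481/4 = -38517/4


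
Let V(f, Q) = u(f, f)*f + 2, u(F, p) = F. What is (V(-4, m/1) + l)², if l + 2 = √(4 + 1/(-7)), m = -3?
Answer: 1819/7 + 96*√21/7 ≈ 322.70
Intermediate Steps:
l = -2 + 3*√21/7 (l = -2 + √(4 + 1/(-7)) = -2 + √(4 - ⅐) = -2 + √(27/7) = -2 + 3*√21/7 ≈ -0.036039)
V(f, Q) = 2 + f² (V(f, Q) = f*f + 2 = f² + 2 = 2 + f²)
(V(-4, m/1) + l)² = ((2 + (-4)²) + (-2 + 3*√21/7))² = ((2 + 16) + (-2 + 3*√21/7))² = (18 + (-2 + 3*√21/7))² = (16 + 3*√21/7)²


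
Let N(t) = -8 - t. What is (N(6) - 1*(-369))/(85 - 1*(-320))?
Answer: 71/81 ≈ 0.87654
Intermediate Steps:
(N(6) - 1*(-369))/(85 - 1*(-320)) = ((-8 - 1*6) - 1*(-369))/(85 - 1*(-320)) = ((-8 - 6) + 369)/(85 + 320) = (-14 + 369)/405 = 355*(1/405) = 71/81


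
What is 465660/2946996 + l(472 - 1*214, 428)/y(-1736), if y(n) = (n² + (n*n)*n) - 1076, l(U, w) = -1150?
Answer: 867104509895/5487587435982 ≈ 0.15801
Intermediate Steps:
y(n) = -1076 + n² + n³ (y(n) = (n² + n²*n) - 1076 = (n² + n³) - 1076 = -1076 + n² + n³)
465660/2946996 + l(472 - 1*214, 428)/y(-1736) = 465660/2946996 - 1150/(-1076 + (-1736)² + (-1736)³) = 465660*(1/2946996) - 1150/(-1076 + 3013696 - 5231776256) = 995/6297 - 1150/(-5228763636) = 995/6297 - 1150*(-1/5228763636) = 995/6297 + 575/2614381818 = 867104509895/5487587435982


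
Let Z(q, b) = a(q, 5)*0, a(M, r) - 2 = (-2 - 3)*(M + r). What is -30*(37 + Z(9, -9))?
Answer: -1110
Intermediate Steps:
a(M, r) = 2 - 5*M - 5*r (a(M, r) = 2 + (-2 - 3)*(M + r) = 2 - 5*(M + r) = 2 + (-5*M - 5*r) = 2 - 5*M - 5*r)
Z(q, b) = 0 (Z(q, b) = (2 - 5*q - 5*5)*0 = (2 - 5*q - 25)*0 = (-23 - 5*q)*0 = 0)
-30*(37 + Z(9, -9)) = -30*(37 + 0) = -30*37 = -1110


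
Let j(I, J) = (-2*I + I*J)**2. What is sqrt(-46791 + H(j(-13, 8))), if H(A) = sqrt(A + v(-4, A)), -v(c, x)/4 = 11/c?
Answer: sqrt(-46791 + sqrt(6095)) ≈ 216.13*I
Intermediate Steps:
v(c, x) = -44/c
H(A) = sqrt(11 + A) (H(A) = sqrt(A - 44/(-4)) = sqrt(A - 44*(-1/4)) = sqrt(A + 11) = sqrt(11 + A))
sqrt(-46791 + H(j(-13, 8))) = sqrt(-46791 + sqrt(11 + (-13)**2*(-2 + 8)**2)) = sqrt(-46791 + sqrt(11 + 169*6**2)) = sqrt(-46791 + sqrt(11 + 169*36)) = sqrt(-46791 + sqrt(11 + 6084)) = sqrt(-46791 + sqrt(6095))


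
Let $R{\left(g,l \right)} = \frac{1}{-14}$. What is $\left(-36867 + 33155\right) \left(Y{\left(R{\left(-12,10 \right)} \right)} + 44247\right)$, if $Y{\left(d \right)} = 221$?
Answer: $-165065216$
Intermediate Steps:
$R{\left(g,l \right)} = - \frac{1}{14}$
$\left(-36867 + 33155\right) \left(Y{\left(R{\left(-12,10 \right)} \right)} + 44247\right) = \left(-36867 + 33155\right) \left(221 + 44247\right) = \left(-3712\right) 44468 = -165065216$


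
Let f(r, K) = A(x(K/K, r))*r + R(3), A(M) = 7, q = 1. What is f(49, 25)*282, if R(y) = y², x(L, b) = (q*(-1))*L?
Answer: 99264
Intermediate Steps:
x(L, b) = -L (x(L, b) = (1*(-1))*L = -L)
f(r, K) = 9 + 7*r (f(r, K) = 7*r + 3² = 7*r + 9 = 9 + 7*r)
f(49, 25)*282 = (9 + 7*49)*282 = (9 + 343)*282 = 352*282 = 99264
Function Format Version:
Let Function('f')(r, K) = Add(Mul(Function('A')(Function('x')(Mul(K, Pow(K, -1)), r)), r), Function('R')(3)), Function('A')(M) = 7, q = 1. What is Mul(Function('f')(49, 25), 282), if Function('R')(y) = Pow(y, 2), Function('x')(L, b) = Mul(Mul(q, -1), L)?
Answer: 99264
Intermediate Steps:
Function('x')(L, b) = Mul(-1, L) (Function('x')(L, b) = Mul(Mul(1, -1), L) = Mul(-1, L))
Function('f')(r, K) = Add(9, Mul(7, r)) (Function('f')(r, K) = Add(Mul(7, r), Pow(3, 2)) = Add(Mul(7, r), 9) = Add(9, Mul(7, r)))
Mul(Function('f')(49, 25), 282) = Mul(Add(9, Mul(7, 49)), 282) = Mul(Add(9, 343), 282) = Mul(352, 282) = 99264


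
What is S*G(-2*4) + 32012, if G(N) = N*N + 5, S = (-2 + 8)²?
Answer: 34496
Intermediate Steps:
S = 36 (S = 6² = 36)
G(N) = 5 + N² (G(N) = N² + 5 = 5 + N²)
S*G(-2*4) + 32012 = 36*(5 + (-2*4)²) + 32012 = 36*(5 + (-8)²) + 32012 = 36*(5 + 64) + 32012 = 36*69 + 32012 = 2484 + 32012 = 34496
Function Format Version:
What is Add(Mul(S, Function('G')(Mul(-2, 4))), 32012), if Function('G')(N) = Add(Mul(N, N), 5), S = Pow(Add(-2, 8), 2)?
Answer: 34496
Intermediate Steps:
S = 36 (S = Pow(6, 2) = 36)
Function('G')(N) = Add(5, Pow(N, 2)) (Function('G')(N) = Add(Pow(N, 2), 5) = Add(5, Pow(N, 2)))
Add(Mul(S, Function('G')(Mul(-2, 4))), 32012) = Add(Mul(36, Add(5, Pow(Mul(-2, 4), 2))), 32012) = Add(Mul(36, Add(5, Pow(-8, 2))), 32012) = Add(Mul(36, Add(5, 64)), 32012) = Add(Mul(36, 69), 32012) = Add(2484, 32012) = 34496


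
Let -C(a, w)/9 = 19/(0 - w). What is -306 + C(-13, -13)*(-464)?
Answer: 75366/13 ≈ 5797.4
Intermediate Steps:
C(a, w) = 171/w (C(a, w) = -171/(0 - w) = -171/((-w)) = -171*(-1/w) = -(-171)/w = 171/w)
-306 + C(-13, -13)*(-464) = -306 + (171/(-13))*(-464) = -306 + (171*(-1/13))*(-464) = -306 - 171/13*(-464) = -306 + 79344/13 = 75366/13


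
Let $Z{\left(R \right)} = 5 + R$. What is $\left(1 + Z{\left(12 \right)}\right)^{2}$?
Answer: $324$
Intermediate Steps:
$\left(1 + Z{\left(12 \right)}\right)^{2} = \left(1 + \left(5 + 12\right)\right)^{2} = \left(1 + 17\right)^{2} = 18^{2} = 324$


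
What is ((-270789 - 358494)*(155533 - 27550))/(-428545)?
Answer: 80537526189/428545 ≈ 1.8793e+5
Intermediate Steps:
((-270789 - 358494)*(155533 - 27550))/(-428545) = -629283*127983*(-1/428545) = -80537526189*(-1/428545) = 80537526189/428545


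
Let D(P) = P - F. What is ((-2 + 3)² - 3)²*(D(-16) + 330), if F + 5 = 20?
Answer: 1196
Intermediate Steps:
F = 15 (F = -5 + 20 = 15)
D(P) = -15 + P (D(P) = P - 1*15 = P - 15 = -15 + P)
((-2 + 3)² - 3)²*(D(-16) + 330) = ((-2 + 3)² - 3)²*((-15 - 16) + 330) = (1² - 3)²*(-31 + 330) = (1 - 3)²*299 = (-2)²*299 = 4*299 = 1196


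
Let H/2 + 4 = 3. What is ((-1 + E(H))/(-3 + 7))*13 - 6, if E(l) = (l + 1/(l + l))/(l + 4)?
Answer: -413/32 ≈ -12.906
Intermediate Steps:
H = -2 (H = -8 + 2*3 = -8 + 6 = -2)
E(l) = (l + 1/(2*l))/(4 + l)
((-1 + E(H))/(-3 + 7))*13 - 6 = ((-1 + (½ + (-2)²)/((-2)*(4 - 2)))/(-3 + 7))*13 - 6 = ((-1 - ½*(½ + 4)/2)/4)*13 - 6 = ((-1 - ½*½*9/2)*(¼))*13 - 6 = ((-1 - 9/8)*(¼))*13 - 6 = -17/8*¼*13 - 6 = -17/32*13 - 6 = -221/32 - 6 = -413/32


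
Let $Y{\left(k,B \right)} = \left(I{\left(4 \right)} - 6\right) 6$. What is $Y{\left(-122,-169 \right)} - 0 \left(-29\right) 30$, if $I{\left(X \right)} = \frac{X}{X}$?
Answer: $-30$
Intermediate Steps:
$I{\left(X \right)} = 1$
$Y{\left(k,B \right)} = -30$ ($Y{\left(k,B \right)} = \left(1 - 6\right) 6 = \left(-5\right) 6 = -30$)
$Y{\left(-122,-169 \right)} - 0 \left(-29\right) 30 = -30 - 0 \left(-29\right) 30 = -30 - 0 \cdot 30 = -30 - 0 = -30 + 0 = -30$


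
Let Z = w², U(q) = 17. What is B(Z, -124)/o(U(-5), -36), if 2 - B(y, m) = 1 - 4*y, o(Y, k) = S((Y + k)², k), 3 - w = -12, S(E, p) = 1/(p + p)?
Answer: -64872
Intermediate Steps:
S(E, p) = 1/(2*p)
w = 15 (w = 3 - 1*(-12) = 3 + 12 = 15)
o(Y, k) = 1/(2*k)
Z = 225 (Z = 15² = 225)
B(y, m) = 1 + 4*y (B(y, m) = 2 - (1 - 4*y) = 2 + (-1 + 4*y) = 1 + 4*y)
B(Z, -124)/o(U(-5), -36) = (1 + 4*225)/(((½)/(-36))) = (1 + 900)/(((½)*(-1/36))) = 901/(-1/72) = 901*(-72) = -64872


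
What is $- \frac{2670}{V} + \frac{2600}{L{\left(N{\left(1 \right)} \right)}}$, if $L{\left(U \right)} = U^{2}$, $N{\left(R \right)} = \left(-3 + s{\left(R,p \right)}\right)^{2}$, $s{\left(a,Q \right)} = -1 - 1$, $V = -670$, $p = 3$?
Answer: $\frac{13643}{1675} \approx 8.1451$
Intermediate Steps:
$s{\left(a,Q \right)} = -2$ ($s{\left(a,Q \right)} = -1 - 1 = -2$)
$N{\left(R \right)} = 25$ ($N{\left(R \right)} = \left(-3 - 2\right)^{2} = \left(-5\right)^{2} = 25$)
$- \frac{2670}{V} + \frac{2600}{L{\left(N{\left(1 \right)} \right)}} = - \frac{2670}{-670} + \frac{2600}{25^{2}} = \left(-2670\right) \left(- \frac{1}{670}\right) + \frac{2600}{625} = \frac{267}{67} + 2600 \cdot \frac{1}{625} = \frac{267}{67} + \frac{104}{25} = \frac{13643}{1675}$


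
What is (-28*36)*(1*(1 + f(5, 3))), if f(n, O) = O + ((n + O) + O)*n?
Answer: -59472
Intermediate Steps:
f(n, O) = O + n*(n + 2*O) (f(n, O) = O + ((O + n) + O)*n = O + (n + 2*O)*n = O + n*(n + 2*O))
(-28*36)*(1*(1 + f(5, 3))) = (-28*36)*(1*(1 + (3 + 5**2 + 2*3*5))) = -1008*(1 + (3 + 25 + 30)) = -1008*(1 + 58) = -1008*59 = -59472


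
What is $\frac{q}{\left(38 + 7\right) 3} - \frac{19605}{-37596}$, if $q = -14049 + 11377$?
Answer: $- \frac{32603279}{1691820} \approx -19.271$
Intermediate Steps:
$q = -2672$
$\frac{q}{\left(38 + 7\right) 3} - \frac{19605}{-37596} = - \frac{2672}{\left(38 + 7\right) 3} - \frac{19605}{-37596} = - \frac{2672}{45 \cdot 3} - - \frac{6535}{12532} = - \frac{2672}{135} + \frac{6535}{12532} = - \frac{32603279}{1691820}$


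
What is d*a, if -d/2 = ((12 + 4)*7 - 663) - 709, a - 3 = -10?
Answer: -17640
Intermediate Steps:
a = -7 (a = 3 - 10 = -7)
d = 2520 (d = -2*(((12 + 4)*7 - 663) - 709) = -2*((16*7 - 663) - 709) = -2*((112 - 663) - 709) = -2*(-551 - 709) = -2*(-1260) = 2520)
d*a = 2520*(-7) = -17640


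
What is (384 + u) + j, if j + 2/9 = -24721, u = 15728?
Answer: -77483/9 ≈ -8609.2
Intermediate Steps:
j = -222491/9 (j = -2/9 - 24721 = -222491/9 ≈ -24721.)
(384 + u) + j = (384 + 15728) - 222491/9 = 16112 - 222491/9 = -77483/9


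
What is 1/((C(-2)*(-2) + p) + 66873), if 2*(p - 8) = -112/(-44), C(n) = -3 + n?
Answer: 11/735815 ≈ 1.4949e-5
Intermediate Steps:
p = 102/11 (p = 8 + (-112/(-44))/2 = 8 + (-112*(-1/44))/2 = 8 + (1/2)*(28/11) = 8 + 14/11 = 102/11 ≈ 9.2727)
1/((C(-2)*(-2) + p) + 66873) = 1/(((-3 - 2)*(-2) + 102/11) + 66873) = 1/((-5*(-2) + 102/11) + 66873) = 1/((10 + 102/11) + 66873) = 1/(212/11 + 66873) = 1/(735815/11) = 11/735815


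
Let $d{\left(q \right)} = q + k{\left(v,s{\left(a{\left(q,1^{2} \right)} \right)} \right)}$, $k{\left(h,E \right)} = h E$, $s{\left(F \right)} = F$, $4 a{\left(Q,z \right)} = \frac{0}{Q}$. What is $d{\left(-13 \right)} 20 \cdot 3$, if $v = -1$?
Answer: $-780$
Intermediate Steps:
$a{\left(Q,z \right)} = 0$ ($a{\left(Q,z \right)} = \frac{0 \frac{1}{Q}}{4} = \frac{1}{4} \cdot 0 = 0$)
$k{\left(h,E \right)} = E h$
$d{\left(q \right)} = q$ ($d{\left(q \right)} = q + 0 \left(-1\right) = q + 0 = q$)
$d{\left(-13 \right)} 20 \cdot 3 = \left(-13\right) 20 \cdot 3 = \left(-260\right) 3 = -780$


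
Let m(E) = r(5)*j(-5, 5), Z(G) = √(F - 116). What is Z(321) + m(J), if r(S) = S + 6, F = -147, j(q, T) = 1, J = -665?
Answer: 11 + I*√263 ≈ 11.0 + 16.217*I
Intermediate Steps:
r(S) = 6 + S
Z(G) = I*√263 (Z(G) = √(-147 - 116) = √(-263) = I*√263)
m(E) = 11 (m(E) = (6 + 5)*1 = 11*1 = 11)
Z(321) + m(J) = I*√263 + 11 = 11 + I*√263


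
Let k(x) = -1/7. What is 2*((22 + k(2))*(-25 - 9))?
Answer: -10404/7 ≈ -1486.3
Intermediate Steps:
k(x) = -⅐ (k(x) = -1*⅐ = -⅐)
2*((22 + k(2))*(-25 - 9)) = 2*((22 - ⅐)*(-25 - 9)) = 2*((153/7)*(-34)) = 2*(-5202/7) = -10404/7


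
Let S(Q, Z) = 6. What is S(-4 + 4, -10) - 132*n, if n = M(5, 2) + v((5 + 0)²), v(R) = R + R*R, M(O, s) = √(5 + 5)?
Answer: -85794 - 132*√10 ≈ -86211.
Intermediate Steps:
M(O, s) = √10
v(R) = R + R²
n = 650 + √10 (n = √10 + (5 + 0)²*(1 + (5 + 0)²) = √10 + 5²*(1 + 5²) = √10 + 25*(1 + 25) = √10 + 25*26 = √10 + 650 = 650 + √10 ≈ 653.16)
S(-4 + 4, -10) - 132*n = 6 - 132*(650 + √10) = 6 + (-85800 - 132*√10) = -85794 - 132*√10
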